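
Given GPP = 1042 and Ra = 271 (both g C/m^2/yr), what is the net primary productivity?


NPP = GPP - Ra = 1042 - 271 = 771 g C/m^2/yr

771 g C/m^2/yr


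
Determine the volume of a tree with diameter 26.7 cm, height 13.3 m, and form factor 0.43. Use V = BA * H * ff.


(D/200)^2 = (26.7/200)^2 = 0.1335^2 = 0.01782225
BA = 3.141593 * 0.01782225 = 0.0559903 m^2
V = 0.0559903 * 13.3 * 0.43 = 0.320209 ≈ 0.320 m^3

0.320 m^3


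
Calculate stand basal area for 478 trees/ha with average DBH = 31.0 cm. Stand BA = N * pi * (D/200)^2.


(D/200)^2 = (31.0/200)^2 = 0.155^2 = 0.024025
Individual BA = 3.141593 * 0.024025 = 0.0754768 m^2
Stand BA = 478 * 0.0754768 = 36.0779 ≈ 36.08 m^2/ha

36.08 m^2/ha


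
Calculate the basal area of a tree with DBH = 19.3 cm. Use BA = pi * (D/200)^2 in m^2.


D/200 = 19.3/200 = 0.0965 m
(D/200)^2 = 0.0965^2 = 0.00931225
BA = 3.141593 * 0.00931225 = 0.0292553 ≈ 0.0293 m^2

0.0293 m^2


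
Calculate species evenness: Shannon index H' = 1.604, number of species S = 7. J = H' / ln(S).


ln(7) = 1.94591
J = H' / ln(S) = 1.604 / 1.94591 = 0.824293 ≈ 0.8243

0.8243


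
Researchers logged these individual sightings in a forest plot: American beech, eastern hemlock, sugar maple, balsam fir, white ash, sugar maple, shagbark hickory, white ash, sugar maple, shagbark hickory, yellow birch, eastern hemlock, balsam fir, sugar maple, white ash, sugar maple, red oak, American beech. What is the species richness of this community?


Total individuals logged = 18
Distinct species (count of individuals): American beech (2), eastern hemlock (2), sugar maple (5), balsam fir (2), white ash (3), shagbark hickory (2), yellow birch (1), red oak (1)
Species richness = number of distinct species = 8

8


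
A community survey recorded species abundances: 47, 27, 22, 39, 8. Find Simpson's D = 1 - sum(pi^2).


Total N = 47 + 27 + 22 + 39 + 8 = 143
Per-species terms:
  p = 47/143 = 0.328671; p^2 = 0.328671^2 = 0.108025
  p = 27/143 = 0.188811; p^2 = 0.188811^2 = 0.035650
  p = 22/143 = 0.153846; p^2 = 0.153846^2 = 0.023669
  p = 39/143 = 0.272727; p^2 = 0.272727^2 = 0.074380
  p = 8/143 = 0.055944; p^2 = 0.055944^2 = 0.003130
sum(p^2) = 0.108025 + 0.035650 + 0.023669 + 0.074380 + 0.003130 = 0.244854
D = 1 - 0.244854 = 0.755146 ≈ 0.7551

0.7551


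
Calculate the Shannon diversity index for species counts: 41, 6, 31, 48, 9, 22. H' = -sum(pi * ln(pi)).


Total N = 41 + 6 + 31 + 48 + 9 + 22 = 157
Per-species terms:
  p = 41/157 = 0.261146; ln(p) = -1.342676; p*ln(p) = 0.261146 * (-1.342676) = -0.350634
  p = 6/157 = 0.038217; ln(p) = -3.264475; p*ln(p) = 0.038217 * (-3.264475) = -0.124758
  p = 31/157 = 0.197452; ln(p) = -1.622260; p*ln(p) = 0.197452 * (-1.622260) = -0.320318
  p = 48/157 = 0.305732; ln(p) = -1.185046; p*ln(p) = 0.305732 * (-1.185046) = -0.362306
  p = 9/157 = 0.057325; ln(p) = -2.859018; p*ln(p) = 0.057325 * (-2.859018) = -0.163893
  p = 22/157 = 0.140127; ln(p) = -1.965206; p*ln(p) = 0.140127 * (-1.965206) = -0.275378
sum(p*ln(p)) = (-0.350634) + (-0.124758) + (-0.320318) + (-0.362306) + (-0.163893) + (-0.275378) = -1.597287
H' = -(-1.597287) = 1.597287 ≈ 1.5973

1.5973


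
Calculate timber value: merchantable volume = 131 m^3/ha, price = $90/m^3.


Value = 131 * 90 = $11790/ha

$11790/ha


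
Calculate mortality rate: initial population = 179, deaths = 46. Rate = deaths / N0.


Mortality rate = 46 / 179 = 0.256983 ≈ 0.2570

0.2570


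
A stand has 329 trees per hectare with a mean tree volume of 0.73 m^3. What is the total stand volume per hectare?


V_stand = 329 * 0.73 = 240.17 ≈ 240.2 m^3/ha

240.2 m^3/ha


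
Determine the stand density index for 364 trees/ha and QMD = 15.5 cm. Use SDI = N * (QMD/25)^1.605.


QMD/25 = 15.5/25 = 0.62
(0.62)^1.605 = exp(1.605 * ln(0.62)) = exp(1.605 * (-0.478036)) = exp(-0.767248) = 0.464289
SDI = 364 * 0.464289 = 169.001 ≈ 169

169


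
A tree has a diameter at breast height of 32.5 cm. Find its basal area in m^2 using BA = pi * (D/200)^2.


D/200 = 32.5/200 = 0.1625 m
(D/200)^2 = 0.1625^2 = 0.02640625
BA = 3.141593 * 0.02640625 = 0.0829577 ≈ 0.0830 m^2

0.0830 m^2


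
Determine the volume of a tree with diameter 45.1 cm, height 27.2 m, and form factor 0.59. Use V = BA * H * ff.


(D/200)^2 = (45.1/200)^2 = 0.2255^2 = 0.05085025
BA = 3.141593 * 0.05085025 = 0.159751 m^2
V = 0.159751 * 27.2 * 0.59 = 2.56368 ≈ 2.564 m^3

2.564 m^3


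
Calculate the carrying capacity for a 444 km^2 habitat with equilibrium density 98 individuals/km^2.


K = 98 * 444 = 43512 individuals

43512 individuals


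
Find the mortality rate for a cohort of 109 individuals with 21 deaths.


Mortality rate = 21 / 109 = 0.192661 ≈ 0.1927

0.1927


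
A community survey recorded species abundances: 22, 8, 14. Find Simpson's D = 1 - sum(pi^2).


Total N = 22 + 8 + 14 = 44
Per-species terms:
  p = 22/44 = 0.500000; p^2 = 0.500000^2 = 0.250000
  p = 8/44 = 0.181818; p^2 = 0.181818^2 = 0.033058
  p = 14/44 = 0.318182; p^2 = 0.318182^2 = 0.101240
sum(p^2) = 0.250000 + 0.033058 + 0.101240 = 0.384298
D = 1 - 0.384298 = 0.615702 ≈ 0.6157

0.6157


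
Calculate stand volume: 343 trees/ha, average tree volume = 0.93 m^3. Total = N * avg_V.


V_stand = 343 * 0.93 = 318.99 ≈ 319.0 m^3/ha

319.0 m^3/ha


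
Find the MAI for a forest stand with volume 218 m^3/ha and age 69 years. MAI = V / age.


MAI = 218 / 69 = 3.1594 ≈ 3.16 m^3/ha/yr

3.16 m^3/ha/yr


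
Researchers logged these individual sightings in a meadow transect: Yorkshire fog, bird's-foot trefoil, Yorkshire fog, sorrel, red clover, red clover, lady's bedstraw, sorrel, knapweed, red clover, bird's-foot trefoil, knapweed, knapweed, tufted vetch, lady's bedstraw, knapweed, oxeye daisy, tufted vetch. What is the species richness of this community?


Total individuals logged = 18
Distinct species (count of individuals): Yorkshire fog (2), bird's-foot trefoil (2), sorrel (2), red clover (3), lady's bedstraw (2), knapweed (4), tufted vetch (2), oxeye daisy (1)
Species richness = number of distinct species = 8

8


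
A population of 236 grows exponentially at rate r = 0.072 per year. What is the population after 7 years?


r*t = 0.072 * 7 = 0.504
exp(0.504) = 1.65533
N = 236 * 1.65533 = 390.658 ≈ 391

391


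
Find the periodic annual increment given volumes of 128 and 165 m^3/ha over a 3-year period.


PAI = (V2 - V1) / period = (165 - 128) / 3 = 37 / 3 = 12.3333 ≈ 12.33 m^3/ha/yr

12.33 m^3/ha/yr


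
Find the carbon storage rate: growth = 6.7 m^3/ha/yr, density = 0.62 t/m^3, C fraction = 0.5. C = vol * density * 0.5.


C = 6.7 * 0.62 * 0.5 = 2.077 ≈ 2.08 t C/ha/yr

2.08 t C/ha/yr


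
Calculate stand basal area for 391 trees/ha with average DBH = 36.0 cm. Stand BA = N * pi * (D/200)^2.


(D/200)^2 = (36.0/200)^2 = 0.18^2 = 0.0324
Individual BA = 3.141593 * 0.0324 = 0.101788 m^2
Stand BA = 391 * 0.101788 = 39.7991 ≈ 39.80 m^2/ha

39.80 m^2/ha


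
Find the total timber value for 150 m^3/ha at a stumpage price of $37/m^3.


Value = 150 * 37 = $5550/ha

$5550/ha


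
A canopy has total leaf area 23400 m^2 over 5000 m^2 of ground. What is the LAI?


LAI = 23400 / 5000 = 4.68

4.68


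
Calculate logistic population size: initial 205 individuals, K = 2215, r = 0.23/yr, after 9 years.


(K - N0)/N0 = (2215 - 205)/205 = 2010/205 = 9.80488
r*t = 0.23 * 9 = 2.07; exp(-2.07) = 0.126186
9.80488 * 0.126186 = 1.23724
1 + 1.23724 = 2.23724
N = 2215 / 2.23724 = 990.059 ≈ 990

990


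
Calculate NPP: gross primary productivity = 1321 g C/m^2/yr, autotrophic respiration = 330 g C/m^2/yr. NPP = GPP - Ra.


NPP = GPP - Ra = 1321 - 330 = 991 g C/m^2/yr

991 g C/m^2/yr


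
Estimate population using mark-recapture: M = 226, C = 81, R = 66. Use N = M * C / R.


N = M * C / R = 226 * 81 / 66 = 18306 / 66 = 277.36 ≈ 277

277 individuals


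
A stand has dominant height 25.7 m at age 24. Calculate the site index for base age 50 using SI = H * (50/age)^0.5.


50/24 = 2.08333
(2.08333)^0.5 = 1.44337
SI = 25.7 * 1.44337 = 37.0946 ≈ 37.1 m

37.1 m


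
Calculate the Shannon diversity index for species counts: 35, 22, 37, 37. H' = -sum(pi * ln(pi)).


Total N = 35 + 22 + 37 + 37 = 131
Per-species terms:
  p = 35/131 = 0.267176; ln(p) = -1.319848; p*ln(p) = 0.267176 * (-1.319848) = -0.352632
  p = 22/131 = 0.167939; ln(p) = -1.784154; p*ln(p) = 0.167939 * (-1.784154) = -0.299629
  p = 37/131 = 0.282443; ln(p) = -1.264279; p*ln(p) = 0.282443 * (-1.264279) = -0.357087
  p = 37/131 = 0.282443; ln(p) = -1.264279; p*ln(p) = 0.282443 * (-1.264279) = -0.357087
sum(p*ln(p)) = (-0.352632) + (-0.299629) + (-0.357087) + (-0.357087) = -1.366435
H' = -(-1.366435) = 1.366435 ≈ 1.3664

1.3664


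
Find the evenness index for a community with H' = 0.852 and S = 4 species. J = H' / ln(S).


ln(4) = 1.38629
J = H' / ln(S) = 0.852 / 1.38629 = 0.614590 ≈ 0.6146

0.6146


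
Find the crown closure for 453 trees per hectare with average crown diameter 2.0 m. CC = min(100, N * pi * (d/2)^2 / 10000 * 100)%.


(d/2)^2 = (2.0/2)^2 = 1^2 = 1
Crown area = 3.141593 * 1 = 3.14159 m^2
N * area / 10000 * 100 = 453 * 3.14159 / 10000 * 100 = 14.2314
CC = min(100, 14.2314) = 14.2314 ≈ 14.2%

14.2%


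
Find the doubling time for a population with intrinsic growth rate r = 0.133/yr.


td = ln(2) / 0.133 = 0.693147 / 0.133 = 5.21163 ≈ 5.2 years

5.2 years


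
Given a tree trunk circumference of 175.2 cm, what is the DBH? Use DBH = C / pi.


DBH = C / pi = 175.2 / 3.141593 = 55.7679 ≈ 55.77 cm

55.77 cm


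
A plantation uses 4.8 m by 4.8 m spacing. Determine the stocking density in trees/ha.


N = 10000 / 4.8^2 = 10000 / 23.04 = 434.028 ≈ 434 trees/ha

434 trees/ha


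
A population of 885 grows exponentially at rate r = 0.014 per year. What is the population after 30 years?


r*t = 0.014 * 30 = 0.42
exp(0.42) = 1.52196
N = 885 * 1.52196 = 1346.93 ≈ 1347

1347


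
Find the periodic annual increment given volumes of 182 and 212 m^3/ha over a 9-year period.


PAI = (V2 - V1) / period = (212 - 182) / 9 = 30 / 9 = 3.3333 ≈ 3.33 m^3/ha/yr

3.33 m^3/ha/yr


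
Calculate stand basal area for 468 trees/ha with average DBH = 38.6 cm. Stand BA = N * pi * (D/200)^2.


(D/200)^2 = (38.6/200)^2 = 0.193^2 = 0.037249
Individual BA = 3.141593 * 0.037249 = 0.117021 m^2
Stand BA = 468 * 0.117021 = 54.7658 ≈ 54.77 m^2/ha

54.77 m^2/ha


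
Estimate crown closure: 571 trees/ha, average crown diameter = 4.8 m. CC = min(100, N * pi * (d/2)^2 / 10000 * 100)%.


(d/2)^2 = (4.8/2)^2 = 2.4^2 = 5.76
Crown area = 3.141593 * 5.76 = 18.0956 m^2
N * area / 10000 * 100 = 571 * 18.0956 / 10000 * 100 = 103.326
CC = min(100, 103.326) = 100%

100%


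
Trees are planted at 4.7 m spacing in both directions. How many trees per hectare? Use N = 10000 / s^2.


N = 10000 / 4.7^2 = 10000 / 22.09 = 452.694 ≈ 453 trees/ha

453 trees/ha


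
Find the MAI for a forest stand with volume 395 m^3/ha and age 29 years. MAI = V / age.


MAI = 395 / 29 = 13.6207 ≈ 13.62 m^3/ha/yr

13.62 m^3/ha/yr


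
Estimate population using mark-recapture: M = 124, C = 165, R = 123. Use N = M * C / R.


N = M * C / R = 124 * 165 / 123 = 20460 / 123 = 166.34 ≈ 166

166 individuals


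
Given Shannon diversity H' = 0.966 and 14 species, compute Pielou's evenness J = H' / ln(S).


ln(14) = 2.63906
J = H' / ln(S) = 0.966 / 2.63906 = 0.366039 ≈ 0.3660

0.3660


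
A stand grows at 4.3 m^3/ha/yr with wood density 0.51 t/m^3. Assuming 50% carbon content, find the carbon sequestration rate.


C = 4.3 * 0.51 * 0.5 = 1.0965 ≈ 1.10 t C/ha/yr

1.10 t C/ha/yr


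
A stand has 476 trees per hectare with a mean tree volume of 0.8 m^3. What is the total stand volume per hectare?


V_stand = 476 * 0.8 = 380.8 m^3/ha

380.8 m^3/ha


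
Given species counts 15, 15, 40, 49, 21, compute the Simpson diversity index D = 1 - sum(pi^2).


Total N = 15 + 15 + 40 + 49 + 21 = 140
Per-species terms:
  p = 15/140 = 0.107143; p^2 = 0.107143^2 = 0.011480
  p = 15/140 = 0.107143; p^2 = 0.107143^2 = 0.011480
  p = 40/140 = 0.285714; p^2 = 0.285714^2 = 0.081632
  p = 49/140 = 0.350000; p^2 = 0.350000^2 = 0.122500
  p = 21/140 = 0.150000; p^2 = 0.150000^2 = 0.022500
sum(p^2) = 0.011480 + 0.011480 + 0.081632 + 0.122500 + 0.022500 = 0.249592
D = 1 - 0.249592 = 0.750408 ≈ 0.7504

0.7504


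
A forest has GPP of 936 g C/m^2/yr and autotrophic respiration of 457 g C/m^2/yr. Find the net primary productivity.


NPP = GPP - Ra = 936 - 457 = 479 g C/m^2/yr

479 g C/m^2/yr


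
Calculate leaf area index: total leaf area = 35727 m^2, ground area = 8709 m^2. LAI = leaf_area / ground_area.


LAI = 35727 / 8709 = 4.1023 ≈ 4.10

4.10


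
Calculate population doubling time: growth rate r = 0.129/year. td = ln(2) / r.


td = ln(2) / 0.129 = 0.693147 / 0.129 = 5.37323 ≈ 5.4 years

5.4 years


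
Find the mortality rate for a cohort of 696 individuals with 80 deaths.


Mortality rate = 80 / 696 = 0.114943 ≈ 0.1149

0.1149


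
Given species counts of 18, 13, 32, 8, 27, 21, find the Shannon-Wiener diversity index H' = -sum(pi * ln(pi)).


Total N = 18 + 13 + 32 + 8 + 27 + 21 = 119
Per-species terms:
  p = 18/119 = 0.151261; ln(p) = -1.888748; p*ln(p) = 0.151261 * (-1.888748) = -0.285694
  p = 13/119 = 0.109244; ln(p) = -2.214171; p*ln(p) = 0.109244 * (-2.214171) = -0.241885
  p = 32/119 = 0.268908; ln(p) = -1.313386; p*ln(p) = 0.268908 * (-1.313386) = -0.353180
  p = 8/119 = 0.067227; ln(p) = -2.699680; p*ln(p) = 0.067227 * (-2.699680) = -0.181491
  p = 27/119 = 0.226891; ln(p) = -1.483286; p*ln(p) = 0.226891 * (-1.483286) = -0.336544
  p = 21/119 = 0.176471; ln(p) = -1.734599; p*ln(p) = 0.176471 * (-1.734599) = -0.306106
sum(p*ln(p)) = (-0.285694) + (-0.241885) + (-0.353180) + (-0.181491) + (-0.336544) + (-0.306106) = -1.704900
H' = -(-1.704900) = 1.704900 ≈ 1.7049

1.7049


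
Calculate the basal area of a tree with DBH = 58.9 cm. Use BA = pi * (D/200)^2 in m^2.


D/200 = 58.9/200 = 0.2945 m
(D/200)^2 = 0.2945^2 = 0.08673025
BA = 3.141593 * 0.08673025 = 0.272471 ≈ 0.2725 m^2

0.2725 m^2


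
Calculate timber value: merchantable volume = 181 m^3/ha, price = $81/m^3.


Value = 181 * 81 = $14661/ha

$14661/ha


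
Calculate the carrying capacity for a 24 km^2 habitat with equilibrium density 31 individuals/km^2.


K = 31 * 24 = 744 individuals

744 individuals


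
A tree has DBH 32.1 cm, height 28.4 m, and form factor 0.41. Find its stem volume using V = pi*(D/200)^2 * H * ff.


(D/200)^2 = (32.1/200)^2 = 0.1605^2 = 0.02576025
BA = 3.141593 * 0.02576025 = 0.0809282 m^2
V = 0.0809282 * 28.4 * 0.41 = 0.942328 ≈ 0.942 m^3

0.942 m^3


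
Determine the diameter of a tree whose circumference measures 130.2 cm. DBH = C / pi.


DBH = C / pi = 130.2 / 3.141593 = 41.4439 ≈ 41.44 cm

41.44 cm


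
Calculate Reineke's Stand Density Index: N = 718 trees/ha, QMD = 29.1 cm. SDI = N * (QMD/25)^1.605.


QMD/25 = 29.1/25 = 1.164
(1.164)^1.605 = exp(1.605 * ln(1.164)) = exp(1.605 * 0.151862) = exp(0.243739) = 1.27601
SDI = 718 * 1.27601 = 916.175 ≈ 916

916


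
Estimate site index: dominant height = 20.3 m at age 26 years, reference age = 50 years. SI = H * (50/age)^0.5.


50/26 = 1.92308
(1.92308)^0.5 = 1.38675
SI = 20.3 * 1.38675 = 28.1510 ≈ 28.2 m

28.2 m


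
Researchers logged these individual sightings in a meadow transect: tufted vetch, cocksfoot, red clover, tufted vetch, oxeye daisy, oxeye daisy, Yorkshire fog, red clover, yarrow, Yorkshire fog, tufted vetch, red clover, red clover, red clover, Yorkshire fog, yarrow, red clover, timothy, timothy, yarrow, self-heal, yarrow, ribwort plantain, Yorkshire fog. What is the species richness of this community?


Total individuals logged = 24
Distinct species (count of individuals): tufted vetch (3), cocksfoot (1), red clover (6), oxeye daisy (2), Yorkshire fog (4), yarrow (4), timothy (2), self-heal (1), ribwort plantain (1)
Species richness = number of distinct species = 9

9


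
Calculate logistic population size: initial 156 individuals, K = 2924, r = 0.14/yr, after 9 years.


(K - N0)/N0 = (2924 - 156)/156 = 2768/156 = 17.7436
r*t = 0.14 * 9 = 1.26; exp(-1.26) = 0.283654
17.7436 * 0.283654 = 5.03304
1 + 5.03304 = 6.03304
N = 2924 / 6.03304 = 484.664 ≈ 485

485


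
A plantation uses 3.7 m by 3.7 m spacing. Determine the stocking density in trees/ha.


N = 10000 / 3.7^2 = 10000 / 13.69 = 730.460 ≈ 730 trees/ha

730 trees/ha


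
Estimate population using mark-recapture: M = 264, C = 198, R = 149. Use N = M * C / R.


N = M * C / R = 264 * 198 / 149 = 52272 / 149 = 350.82 ≈ 351

351 individuals


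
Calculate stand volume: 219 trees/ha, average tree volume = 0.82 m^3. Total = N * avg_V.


V_stand = 219 * 0.82 = 179.58 ≈ 179.6 m^3/ha

179.6 m^3/ha


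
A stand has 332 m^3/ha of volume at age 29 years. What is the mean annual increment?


MAI = 332 / 29 = 11.4483 ≈ 11.45 m^3/ha/yr

11.45 m^3/ha/yr


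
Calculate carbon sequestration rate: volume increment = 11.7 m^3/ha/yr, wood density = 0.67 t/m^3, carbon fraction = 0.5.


C = 11.7 * 0.67 * 0.5 = 3.9195 ≈ 3.92 t C/ha/yr

3.92 t C/ha/yr


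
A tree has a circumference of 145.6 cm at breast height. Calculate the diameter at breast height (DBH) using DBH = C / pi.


DBH = C / pi = 145.6 / 3.141593 = 46.3459 ≈ 46.35 cm

46.35 cm


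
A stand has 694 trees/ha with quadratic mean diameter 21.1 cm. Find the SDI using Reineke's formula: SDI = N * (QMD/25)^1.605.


QMD/25 = 21.1/25 = 0.844
(0.844)^1.605 = exp(1.605 * ln(0.844)) = exp(1.605 * (-0.169603)) = exp(-0.272213) = 0.761692
SDI = 694 * 0.761692 = 528.614 ≈ 529

529


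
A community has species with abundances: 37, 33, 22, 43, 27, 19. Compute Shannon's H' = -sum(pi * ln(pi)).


Total N = 37 + 33 + 22 + 43 + 27 + 19 = 181
Per-species terms:
  p = 37/181 = 0.204420; ln(p) = -1.587579; p*ln(p) = 0.204420 * (-1.587579) = -0.324533
  p = 33/181 = 0.182320; ln(p) = -1.701992; p*ln(p) = 0.182320 * (-1.701992) = -0.310307
  p = 22/181 = 0.121547; ln(p) = -2.107454; p*ln(p) = 0.121547 * (-2.107454) = -0.256155
  p = 43/181 = 0.237569; ln(p) = -1.437297; p*ln(p) = 0.237569 * (-1.437297) = -0.341457
  p = 27/181 = 0.149171; ln(p) = -1.902662; p*ln(p) = 0.149171 * (-1.902662) = -0.283822
  p = 19/181 = 0.104972; ln(p) = -2.254062; p*ln(p) = 0.104972 * (-2.254062) = -0.236613
sum(p*ln(p)) = (-0.324533) + (-0.310307) + (-0.256155) + (-0.341457) + (-0.283822) + (-0.236613) = -1.752887
H' = -(-1.752887) = 1.752887 ≈ 1.7529

1.7529


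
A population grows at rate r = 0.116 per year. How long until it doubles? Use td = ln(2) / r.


td = ln(2) / 0.116 = 0.693147 / 0.116 = 5.97541 ≈ 6.0 years

6.0 years


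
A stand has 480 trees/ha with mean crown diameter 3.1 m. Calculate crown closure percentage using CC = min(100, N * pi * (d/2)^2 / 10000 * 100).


(d/2)^2 = (3.1/2)^2 = 1.55^2 = 2.4025
Crown area = 3.141593 * 2.4025 = 7.54768 m^2
N * area / 10000 * 100 = 480 * 7.54768 / 10000 * 100 = 36.2289
CC = min(100, 36.2289) = 36.2289 ≈ 36.2%

36.2%


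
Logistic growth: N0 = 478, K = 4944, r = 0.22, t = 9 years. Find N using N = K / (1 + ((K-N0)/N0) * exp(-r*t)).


(K - N0)/N0 = (4944 - 478)/478 = 4466/478 = 9.34310
r*t = 0.22 * 9 = 1.98; exp(-1.98) = 0.138069
9.34310 * 0.138069 = 1.28999
1 + 1.28999 = 2.28999
N = 4944 / 2.28999 = 2158.96 ≈ 2159

2159


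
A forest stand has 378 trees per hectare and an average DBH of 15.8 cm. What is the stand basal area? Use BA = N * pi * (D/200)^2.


(D/200)^2 = (15.8/200)^2 = 0.079^2 = 0.006241
Individual BA = 3.141593 * 0.006241 = 0.0196067 m^2
Stand BA = 378 * 0.0196067 = 7.41133 ≈ 7.41 m^2/ha

7.41 m^2/ha


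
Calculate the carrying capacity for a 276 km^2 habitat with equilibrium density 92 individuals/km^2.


K = 92 * 276 = 25392 individuals

25392 individuals


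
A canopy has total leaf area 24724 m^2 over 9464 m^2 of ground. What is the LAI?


LAI = 24724 / 9464 = 2.6124 ≈ 2.61

2.61


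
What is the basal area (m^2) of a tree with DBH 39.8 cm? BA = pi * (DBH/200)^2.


D/200 = 39.8/200 = 0.199 m
(D/200)^2 = 0.199^2 = 0.039601
BA = 3.141593 * 0.039601 = 0.124410 ≈ 0.1244 m^2

0.1244 m^2


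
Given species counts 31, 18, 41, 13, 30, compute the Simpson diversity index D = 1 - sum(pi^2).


Total N = 31 + 18 + 41 + 13 + 30 = 133
Per-species terms:
  p = 31/133 = 0.233083; p^2 = 0.233083^2 = 0.054328
  p = 18/133 = 0.135338; p^2 = 0.135338^2 = 0.018316
  p = 41/133 = 0.308271; p^2 = 0.308271^2 = 0.095031
  p = 13/133 = 0.097744; p^2 = 0.097744^2 = 0.009554
  p = 30/133 = 0.225564; p^2 = 0.225564^2 = 0.050879
sum(p^2) = 0.054328 + 0.018316 + 0.095031 + 0.009554 + 0.050879 = 0.228108
D = 1 - 0.228108 = 0.771892 ≈ 0.7719

0.7719


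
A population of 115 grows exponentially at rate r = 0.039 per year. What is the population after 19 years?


r*t = 0.039 * 19 = 0.741
exp(0.741) = 2.09803
N = 115 * 2.09803 = 241.273 ≈ 241

241


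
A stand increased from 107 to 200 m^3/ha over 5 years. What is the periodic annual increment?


PAI = (V2 - V1) / period = (200 - 107) / 5 = 93 / 5 = 18.60 m^3/ha/yr

18.60 m^3/ha/yr


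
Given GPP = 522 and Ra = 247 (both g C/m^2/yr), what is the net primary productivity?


NPP = GPP - Ra = 522 - 247 = 275 g C/m^2/yr

275 g C/m^2/yr


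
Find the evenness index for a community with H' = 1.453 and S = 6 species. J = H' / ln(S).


ln(6) = 1.79176
J = H' / ln(S) = 1.453 / 1.79176 = 0.810935 ≈ 0.8109

0.8109


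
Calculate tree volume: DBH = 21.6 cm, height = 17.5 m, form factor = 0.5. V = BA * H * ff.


(D/200)^2 = (21.6/200)^2 = 0.108^2 = 0.011664
BA = 3.141593 * 0.011664 = 0.0366435 m^2
V = 0.0366435 * 17.5 * 0.5 = 0.320631 ≈ 0.321 m^3

0.321 m^3


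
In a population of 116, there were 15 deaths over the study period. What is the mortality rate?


Mortality rate = 15 / 116 = 0.129310 ≈ 0.1293

0.1293


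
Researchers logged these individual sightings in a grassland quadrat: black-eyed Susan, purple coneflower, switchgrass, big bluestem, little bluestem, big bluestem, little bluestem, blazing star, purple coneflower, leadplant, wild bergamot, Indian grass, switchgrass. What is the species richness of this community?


Total individuals logged = 13
Distinct species (count of individuals): black-eyed Susan (1), purple coneflower (2), switchgrass (2), big bluestem (2), little bluestem (2), blazing star (1), leadplant (1), wild bergamot (1), Indian grass (1)
Species richness = number of distinct species = 9

9


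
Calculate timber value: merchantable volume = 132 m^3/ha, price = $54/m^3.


Value = 132 * 54 = $7128/ha

$7128/ha


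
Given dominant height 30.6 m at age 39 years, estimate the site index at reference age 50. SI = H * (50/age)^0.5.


50/39 = 1.28205
(1.28205)^0.5 = 1.13228
SI = 30.6 * 1.13228 = 34.6478 ≈ 34.6 m

34.6 m


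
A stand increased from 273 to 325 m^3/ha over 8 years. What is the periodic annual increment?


PAI = (V2 - V1) / period = (325 - 273) / 8 = 52 / 8 = 6.50 m^3/ha/yr

6.50 m^3/ha/yr


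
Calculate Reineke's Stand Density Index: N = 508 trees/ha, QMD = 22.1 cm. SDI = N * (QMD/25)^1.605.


QMD/25 = 22.1/25 = 0.884
(0.884)^1.605 = exp(1.605 * ln(0.884)) = exp(1.605 * (-0.123298)) = exp(-0.197893) = 0.820458
SDI = 508 * 0.820458 = 416.793 ≈ 417

417


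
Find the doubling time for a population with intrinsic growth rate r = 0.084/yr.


td = ln(2) / 0.084 = 0.693147 / 0.084 = 8.25175 ≈ 8.3 years

8.3 years


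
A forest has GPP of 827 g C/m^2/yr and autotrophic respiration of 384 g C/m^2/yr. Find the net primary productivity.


NPP = GPP - Ra = 827 - 384 = 443 g C/m^2/yr

443 g C/m^2/yr


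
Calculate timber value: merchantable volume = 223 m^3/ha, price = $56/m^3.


Value = 223 * 56 = $12488/ha

$12488/ha


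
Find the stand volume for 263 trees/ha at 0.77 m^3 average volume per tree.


V_stand = 263 * 0.77 = 202.51 ≈ 202.5 m^3/ha

202.5 m^3/ha


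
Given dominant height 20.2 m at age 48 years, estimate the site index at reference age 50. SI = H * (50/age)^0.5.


50/48 = 1.04167
(1.04167)^0.5 = 1.02062
SI = 20.2 * 1.02062 = 20.6165 ≈ 20.6 m

20.6 m


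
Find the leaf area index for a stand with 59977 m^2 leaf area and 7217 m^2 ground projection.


LAI = 59977 / 7217 = 8.3105 ≈ 8.31

8.31


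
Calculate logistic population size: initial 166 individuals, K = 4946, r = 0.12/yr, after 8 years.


(K - N0)/N0 = (4946 - 166)/166 = 4780/166 = 28.7952
r*t = 0.12 * 8 = 0.96; exp(-0.96) = 0.382893
28.7952 * 0.382893 = 11.0255
1 + 11.0255 = 12.0255
N = 4946 / 12.0255 = 411.293 ≈ 411

411


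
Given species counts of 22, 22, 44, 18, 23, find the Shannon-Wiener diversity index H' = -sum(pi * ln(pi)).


Total N = 22 + 22 + 44 + 18 + 23 = 129
Per-species terms:
  p = 22/129 = 0.170543; ln(p) = -1.768768; p*ln(p) = 0.170543 * (-1.768768) = -0.301651
  p = 22/129 = 0.170543; ln(p) = -1.768768; p*ln(p) = 0.170543 * (-1.768768) = -0.301651
  p = 44/129 = 0.341085; ln(p) = -1.075624; p*ln(p) = 0.341085 * (-1.075624) = -0.366879
  p = 18/129 = 0.139535; ln(p) = -1.969440; p*ln(p) = 0.139535 * (-1.969440) = -0.274806
  p = 23/129 = 0.178295; ln(p) = -1.724316; p*ln(p) = 0.178295 * (-1.724316) = -0.307437
sum(p*ln(p)) = (-0.301651) + (-0.301651) + (-0.366879) + (-0.274806) + (-0.307437) = -1.552424
H' = -(-1.552424) = 1.552424 ≈ 1.5524

1.5524


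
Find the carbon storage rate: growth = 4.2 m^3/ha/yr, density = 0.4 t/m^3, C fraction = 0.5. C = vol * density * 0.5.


C = 4.2 * 0.4 * 0.5 = 0.84 t C/ha/yr

0.84 t C/ha/yr


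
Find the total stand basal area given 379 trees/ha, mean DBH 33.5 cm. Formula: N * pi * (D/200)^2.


(D/200)^2 = (33.5/200)^2 = 0.1675^2 = 0.02805625
Individual BA = 3.141593 * 0.02805625 = 0.0881413 m^2
Stand BA = 379 * 0.0881413 = 33.4056 ≈ 33.41 m^2/ha

33.41 m^2/ha


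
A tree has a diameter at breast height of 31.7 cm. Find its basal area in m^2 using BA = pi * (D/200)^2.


D/200 = 31.7/200 = 0.1585 m
(D/200)^2 = 0.1585^2 = 0.02512225
BA = 3.141593 * 0.02512225 = 0.0789239 ≈ 0.0789 m^2

0.0789 m^2


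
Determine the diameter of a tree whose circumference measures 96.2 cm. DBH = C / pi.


DBH = C / pi = 96.2 / 3.141593 = 30.6214 ≈ 30.62 cm

30.62 cm


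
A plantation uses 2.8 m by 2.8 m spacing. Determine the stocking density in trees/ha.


N = 10000 / 2.8^2 = 10000 / 7.84 = 1275.51 ≈ 1276 trees/ha

1276 trees/ha


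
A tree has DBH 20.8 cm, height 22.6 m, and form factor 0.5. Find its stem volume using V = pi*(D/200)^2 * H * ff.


(D/200)^2 = (20.8/200)^2 = 0.104^2 = 0.010816
BA = 3.141593 * 0.010816 = 0.0339795 m^2
V = 0.0339795 * 22.6 * 0.5 = 0.383968 ≈ 0.384 m^3

0.384 m^3


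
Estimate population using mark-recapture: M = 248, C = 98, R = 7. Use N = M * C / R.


N = M * C / R = 248 * 98 / 7 = 24304 / 7 = 3472

3472 individuals


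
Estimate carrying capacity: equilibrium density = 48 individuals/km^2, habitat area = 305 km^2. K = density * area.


K = 48 * 305 = 14640 individuals

14640 individuals


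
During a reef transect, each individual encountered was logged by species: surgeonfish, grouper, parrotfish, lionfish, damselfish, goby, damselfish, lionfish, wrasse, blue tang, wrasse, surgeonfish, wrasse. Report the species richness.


Total individuals logged = 13
Distinct species (count of individuals): surgeonfish (2), grouper (1), parrotfish (1), lionfish (2), damselfish (2), goby (1), wrasse (3), blue tang (1)
Species richness = number of distinct species = 8

8


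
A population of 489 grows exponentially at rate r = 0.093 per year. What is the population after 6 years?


r*t = 0.093 * 6 = 0.558
exp(0.558) = 1.74717
N = 489 * 1.74717 = 854.366 ≈ 854

854


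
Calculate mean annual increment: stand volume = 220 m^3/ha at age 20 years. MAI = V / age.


MAI = 220 / 20 = 11.00 m^3/ha/yr

11.00 m^3/ha/yr


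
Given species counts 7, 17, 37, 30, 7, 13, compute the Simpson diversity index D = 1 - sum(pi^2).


Total N = 7 + 17 + 37 + 30 + 7 + 13 = 111
Per-species terms:
  p = 7/111 = 0.063063; p^2 = 0.063063^2 = 0.003977
  p = 17/111 = 0.153153; p^2 = 0.153153^2 = 0.023456
  p = 37/111 = 0.333333; p^2 = 0.333333^2 = 0.111111
  p = 30/111 = 0.270270; p^2 = 0.270270^2 = 0.073046
  p = 7/111 = 0.063063; p^2 = 0.063063^2 = 0.003977
  p = 13/111 = 0.117117; p^2 = 0.117117^2 = 0.013716
sum(p^2) = 0.003977 + 0.023456 + 0.111111 + 0.073046 + 0.003977 + 0.013716 = 0.229283
D = 1 - 0.229283 = 0.770717 ≈ 0.7707

0.7707


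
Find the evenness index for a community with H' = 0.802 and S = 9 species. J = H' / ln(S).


ln(9) = 2.19722
J = H' / ln(S) = 0.802 / 2.19722 = 0.365007 ≈ 0.3650

0.3650


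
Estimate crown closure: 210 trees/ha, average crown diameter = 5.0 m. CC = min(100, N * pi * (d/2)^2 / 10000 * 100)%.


(d/2)^2 = (5.0/2)^2 = 2.5^2 = 6.25
Crown area = 3.141593 * 6.25 = 19.6350 m^2
N * area / 10000 * 100 = 210 * 19.6350 / 10000 * 100 = 41.2335
CC = min(100, 41.2335) = 41.2335 ≈ 41.2%

41.2%


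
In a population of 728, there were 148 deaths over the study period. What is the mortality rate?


Mortality rate = 148 / 728 = 0.203297 ≈ 0.2033

0.2033


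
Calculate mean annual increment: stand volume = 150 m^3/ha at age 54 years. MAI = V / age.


MAI = 150 / 54 = 2.7778 ≈ 2.78 m^3/ha/yr

2.78 m^3/ha/yr


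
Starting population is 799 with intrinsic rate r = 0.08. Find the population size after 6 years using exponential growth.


r*t = 0.08 * 6 = 0.48
exp(0.48) = 1.61607
N = 799 * 1.61607 = 1291.24 ≈ 1291

1291


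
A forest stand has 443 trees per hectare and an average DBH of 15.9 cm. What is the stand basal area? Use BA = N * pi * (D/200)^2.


(D/200)^2 = (15.9/200)^2 = 0.0795^2 = 0.00632025
Individual BA = 3.141593 * 0.00632025 = 0.0198557 m^2
Stand BA = 443 * 0.0198557 = 8.79608 ≈ 8.80 m^2/ha

8.80 m^2/ha


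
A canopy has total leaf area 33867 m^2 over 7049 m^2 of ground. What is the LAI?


LAI = 33867 / 7049 = 4.8045 ≈ 4.80

4.80


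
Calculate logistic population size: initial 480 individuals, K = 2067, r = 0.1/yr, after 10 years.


(K - N0)/N0 = (2067 - 480)/480 = 1587/480 = 3.30625
r*t = 0.1 * 10 = 1; exp(-1) = 0.367879
3.30625 * 0.367879 = 1.21630
1 + 1.21630 = 2.21630
N = 2067 / 2.21630 = 932.635 ≈ 933

933


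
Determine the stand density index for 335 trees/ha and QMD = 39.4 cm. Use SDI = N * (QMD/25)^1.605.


QMD/25 = 39.4/25 = 1.576
(1.576)^1.605 = exp(1.605 * ln(1.576)) = exp(1.605 * 0.454890) = exp(0.730098) = 2.07528
SDI = 335 * 2.07528 = 695.219 ≈ 695

695


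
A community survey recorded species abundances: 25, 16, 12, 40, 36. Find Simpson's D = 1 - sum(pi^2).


Total N = 25 + 16 + 12 + 40 + 36 = 129
Per-species terms:
  p = 25/129 = 0.193798; p^2 = 0.193798^2 = 0.037558
  p = 16/129 = 0.124031; p^2 = 0.124031^2 = 0.015384
  p = 12/129 = 0.093023; p^2 = 0.093023^2 = 0.008653
  p = 40/129 = 0.310078; p^2 = 0.310078^2 = 0.096148
  p = 36/129 = 0.279070; p^2 = 0.279070^2 = 0.077880
sum(p^2) = 0.037558 + 0.015384 + 0.008653 + 0.096148 + 0.077880 = 0.235623
D = 1 - 0.235623 = 0.764377 ≈ 0.7644

0.7644


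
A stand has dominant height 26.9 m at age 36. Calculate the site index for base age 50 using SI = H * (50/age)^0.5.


50/36 = 1.38889
(1.38889)^0.5 = 1.17851
SI = 26.9 * 1.17851 = 31.7019 ≈ 31.7 m

31.7 m


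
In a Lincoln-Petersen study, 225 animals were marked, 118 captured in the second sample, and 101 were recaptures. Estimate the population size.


N = M * C / R = 225 * 118 / 101 = 26550 / 101 = 262.87 ≈ 263

263 individuals


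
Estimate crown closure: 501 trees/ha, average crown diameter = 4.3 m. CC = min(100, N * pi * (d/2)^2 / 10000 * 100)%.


(d/2)^2 = (4.3/2)^2 = 2.15^2 = 4.6225
Crown area = 3.141593 * 4.6225 = 14.5220 m^2
N * area / 10000 * 100 = 501 * 14.5220 / 10000 * 100 = 72.7552
CC = min(100, 72.7552) = 72.7552 ≈ 72.8%

72.8%


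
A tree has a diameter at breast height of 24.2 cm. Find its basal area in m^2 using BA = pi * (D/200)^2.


D/200 = 24.2/200 = 0.121 m
(D/200)^2 = 0.121^2 = 0.014641
BA = 3.141593 * 0.014641 = 0.0459961 ≈ 0.0460 m^2

0.0460 m^2


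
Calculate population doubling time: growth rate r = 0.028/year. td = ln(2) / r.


td = ln(2) / 0.028 = 0.693147 / 0.028 = 24.7553 ≈ 24.8 years

24.8 years


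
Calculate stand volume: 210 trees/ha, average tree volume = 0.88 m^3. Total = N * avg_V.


V_stand = 210 * 0.88 = 184.8 m^3/ha

184.8 m^3/ha


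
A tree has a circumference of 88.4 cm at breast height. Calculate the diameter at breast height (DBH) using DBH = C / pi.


DBH = C / pi = 88.4 / 3.141593 = 28.1386 ≈ 28.14 cm

28.14 cm


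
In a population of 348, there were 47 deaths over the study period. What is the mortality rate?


Mortality rate = 47 / 348 = 0.135057 ≈ 0.1351

0.1351


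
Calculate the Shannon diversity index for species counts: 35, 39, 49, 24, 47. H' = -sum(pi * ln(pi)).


Total N = 35 + 39 + 49 + 24 + 47 = 194
Per-species terms:
  p = 35/194 = 0.180412; ln(p) = -1.712512; p*ln(p) = 0.180412 * (-1.712512) = -0.308958
  p = 39/194 = 0.201031; ln(p) = -1.604296; p*ln(p) = 0.201031 * (-1.604296) = -0.322513
  p = 49/194 = 0.252577; ln(p) = -1.376039; p*ln(p) = 0.252577 * (-1.376039) = -0.347556
  p = 24/194 = 0.123711; ln(p) = -2.089807; p*ln(p) = 0.123711 * (-2.089807) = -0.258532
  p = 47/194 = 0.242268; ln(p) = -1.417711; p*ln(p) = 0.242268 * (-1.417711) = -0.343466
sum(p*ln(p)) = (-0.308958) + (-0.322513) + (-0.347556) + (-0.258532) + (-0.343466) = -1.581025
H' = -(-1.581025) = 1.581025 ≈ 1.5810

1.5810


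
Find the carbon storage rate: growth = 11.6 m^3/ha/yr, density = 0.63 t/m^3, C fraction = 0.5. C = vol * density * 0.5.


C = 11.6 * 0.63 * 0.5 = 3.654 ≈ 3.65 t C/ha/yr

3.65 t C/ha/yr


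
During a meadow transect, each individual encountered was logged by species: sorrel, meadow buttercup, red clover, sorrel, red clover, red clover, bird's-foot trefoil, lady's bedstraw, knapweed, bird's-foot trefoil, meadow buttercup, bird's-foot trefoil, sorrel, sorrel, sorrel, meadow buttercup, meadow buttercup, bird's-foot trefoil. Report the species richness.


Total individuals logged = 18
Distinct species (count of individuals): sorrel (5), meadow buttercup (4), red clover (3), bird's-foot trefoil (4), lady's bedstraw (1), knapweed (1)
Species richness = number of distinct species = 6

6


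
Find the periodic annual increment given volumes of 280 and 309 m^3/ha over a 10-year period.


PAI = (V2 - V1) / period = (309 - 280) / 10 = 29 / 10 = 2.90 m^3/ha/yr

2.90 m^3/ha/yr


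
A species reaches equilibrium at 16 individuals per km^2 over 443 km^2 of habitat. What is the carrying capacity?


K = 16 * 443 = 7088 individuals

7088 individuals


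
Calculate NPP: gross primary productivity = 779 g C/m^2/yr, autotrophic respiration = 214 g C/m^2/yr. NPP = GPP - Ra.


NPP = GPP - Ra = 779 - 214 = 565 g C/m^2/yr

565 g C/m^2/yr


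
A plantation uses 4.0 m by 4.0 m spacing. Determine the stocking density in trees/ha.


N = 10000 / 4.0^2 = 10000 / 16 = 625.000 ≈ 625 trees/ha

625 trees/ha


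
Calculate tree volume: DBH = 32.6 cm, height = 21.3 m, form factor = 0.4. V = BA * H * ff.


(D/200)^2 = (32.6/200)^2 = 0.163^2 = 0.026569
BA = 3.141593 * 0.026569 = 0.0834690 m^2
V = 0.0834690 * 21.3 * 0.4 = 0.711156 ≈ 0.711 m^3

0.711 m^3


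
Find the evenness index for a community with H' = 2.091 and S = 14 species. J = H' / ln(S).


ln(14) = 2.63906
J = H' / ln(S) = 2.091 / 2.63906 = 0.792328 ≈ 0.7923

0.7923


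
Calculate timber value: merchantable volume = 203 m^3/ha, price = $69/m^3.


Value = 203 * 69 = $14007/ha

$14007/ha


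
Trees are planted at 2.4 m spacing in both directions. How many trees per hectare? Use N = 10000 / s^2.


N = 10000 / 2.4^2 = 10000 / 5.76 = 1736.11 ≈ 1736 trees/ha

1736 trees/ha


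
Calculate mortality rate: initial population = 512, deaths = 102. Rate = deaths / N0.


Mortality rate = 102 / 512 = 0.199219 ≈ 0.1992

0.1992


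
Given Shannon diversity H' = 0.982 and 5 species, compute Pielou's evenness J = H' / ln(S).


ln(5) = 1.60944
J = H' / ln(S) = 0.982 / 1.60944 = 0.610150 ≈ 0.6102

0.6102


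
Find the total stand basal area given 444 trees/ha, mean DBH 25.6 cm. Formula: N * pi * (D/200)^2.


(D/200)^2 = (25.6/200)^2 = 0.128^2 = 0.016384
Individual BA = 3.141593 * 0.016384 = 0.0514719 m^2
Stand BA = 444 * 0.0514719 = 22.8535 ≈ 22.85 m^2/ha

22.85 m^2/ha


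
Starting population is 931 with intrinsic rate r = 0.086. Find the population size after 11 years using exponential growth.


r*t = 0.086 * 11 = 0.946
exp(0.946) = 2.57539
N = 931 * 2.57539 = 2397.69 ≈ 2398

2398


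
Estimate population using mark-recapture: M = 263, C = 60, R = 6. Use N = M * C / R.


N = M * C / R = 263 * 60 / 6 = 15780 / 6 = 2630

2630 individuals


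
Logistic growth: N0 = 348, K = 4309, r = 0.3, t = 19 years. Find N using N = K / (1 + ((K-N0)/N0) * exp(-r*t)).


(K - N0)/N0 = (4309 - 348)/348 = 3961/348 = 11.3822
r*t = 0.3 * 19 = 5.7; exp(-5.7) = 0.00334597
11.3822 * 0.00334597 = 0.0380845
1 + 0.0380845 = 1.03808
N = 4309 / 1.03808 = 4150.93 ≈ 4151

4151


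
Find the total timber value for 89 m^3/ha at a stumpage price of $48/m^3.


Value = 89 * 48 = $4272/ha

$4272/ha


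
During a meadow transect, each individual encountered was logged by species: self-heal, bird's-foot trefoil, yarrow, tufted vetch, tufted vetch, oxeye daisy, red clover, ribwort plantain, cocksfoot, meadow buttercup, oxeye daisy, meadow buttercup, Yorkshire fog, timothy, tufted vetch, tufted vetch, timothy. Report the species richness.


Total individuals logged = 17
Distinct species (count of individuals): self-heal (1), bird's-foot trefoil (1), yarrow (1), tufted vetch (4), oxeye daisy (2), red clover (1), ribwort plantain (1), cocksfoot (1), meadow buttercup (2), Yorkshire fog (1), timothy (2)
Species richness = number of distinct species = 11

11


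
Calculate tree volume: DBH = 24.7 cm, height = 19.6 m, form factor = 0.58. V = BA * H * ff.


(D/200)^2 = (24.7/200)^2 = 0.1235^2 = 0.01525225
BA = 3.141593 * 0.01525225 = 0.0479164 m^2
V = 0.0479164 * 19.6 * 0.58 = 0.544714 ≈ 0.545 m^3

0.545 m^3


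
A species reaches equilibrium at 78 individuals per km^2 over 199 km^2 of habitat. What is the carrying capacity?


K = 78 * 199 = 15522 individuals

15522 individuals


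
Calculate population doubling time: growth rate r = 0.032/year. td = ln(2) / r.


td = ln(2) / 0.032 = 0.693147 / 0.032 = 21.6608 ≈ 21.7 years

21.7 years


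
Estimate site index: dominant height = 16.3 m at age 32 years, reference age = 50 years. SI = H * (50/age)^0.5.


50/32 = 1.56250
(1.56250)^0.5 = 1.25000
SI = 16.3 * 1.25000 = 20.3750 ≈ 20.4 m

20.4 m


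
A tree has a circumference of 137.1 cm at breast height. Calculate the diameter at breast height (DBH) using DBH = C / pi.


DBH = C / pi = 137.1 / 3.141593 = 43.6403 ≈ 43.64 cm

43.64 cm


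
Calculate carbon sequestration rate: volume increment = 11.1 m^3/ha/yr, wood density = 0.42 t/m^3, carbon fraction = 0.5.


C = 11.1 * 0.42 * 0.5 = 2.331 ≈ 2.33 t C/ha/yr

2.33 t C/ha/yr


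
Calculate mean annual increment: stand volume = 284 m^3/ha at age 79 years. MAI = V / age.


MAI = 284 / 79 = 3.5949 ≈ 3.59 m^3/ha/yr

3.59 m^3/ha/yr


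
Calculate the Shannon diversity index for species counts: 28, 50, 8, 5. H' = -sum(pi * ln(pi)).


Total N = 28 + 50 + 8 + 5 = 91
Per-species terms:
  p = 28/91 = 0.307692; ln(p) = -1.178656; p*ln(p) = 0.307692 * (-1.178656) = -0.362663
  p = 50/91 = 0.549451; ln(p) = -0.598836; p*ln(p) = 0.549451 * (-0.598836) = -0.329031
  p = 8/91 = 0.087912; ln(p) = -2.431419; p*ln(p) = 0.087912 * (-2.431419) = -0.213751
  p = 5/91 = 0.054945; ln(p) = -2.901423; p*ln(p) = 0.054945 * (-2.901423) = -0.159419
sum(p*ln(p)) = (-0.362663) + (-0.329031) + (-0.213751) + (-0.159419) = -1.064864
H' = -(-1.064864) = 1.064864 ≈ 1.0649

1.0649
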